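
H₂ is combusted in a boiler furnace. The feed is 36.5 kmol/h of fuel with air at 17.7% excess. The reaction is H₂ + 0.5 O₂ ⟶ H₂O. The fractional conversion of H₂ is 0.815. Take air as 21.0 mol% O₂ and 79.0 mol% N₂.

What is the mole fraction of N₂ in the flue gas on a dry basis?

0.858

Stoichiometric O₂ = 0.5 × 36.5 = 18.25 kmol/h; O₂ fed = 18.25 × 1.177 = 21.48 kmol/h.
N₂ fed = 21.48 × 79/21 = 80.81 kmol/h.
Fuel reacted = 0.815 × 36.5 → ξ = 29.75 kmol/h.
Outlet (n = n₀ + ν ξ):
  H₂: 36.5 − 1(29.75) = 6.753
  O₂: 21.48 − 0.5(29.75) = 6.607
  N₂: 80.81 (inert)
  H₂O: 0 + 1(29.75) = 29.75
Dry total = 94.17 kmol/h; y_N₂ (dry) = 80.81 / 94.17 = 0.8581.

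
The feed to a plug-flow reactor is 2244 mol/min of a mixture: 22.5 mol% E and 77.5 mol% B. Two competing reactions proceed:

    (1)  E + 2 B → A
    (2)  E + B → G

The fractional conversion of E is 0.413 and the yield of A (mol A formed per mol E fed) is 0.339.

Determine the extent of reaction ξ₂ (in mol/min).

Yield of A: 1ξ₁ / 504.9 = 0.339 → ξ₁ = 171.2 mol/min.
Conversion of E: 1ξ₁ + 1ξ₂ = 0.413 × 504.9 = 208.5 → ξ₂ = 37.36 mol/min.
Outlet amounts (n = n₀ + Σ ν·ξ):
  E: 504.9 − 1(171.2) − 1(37.36) = 296.4
  B: 1739 − 2(171.2) − 1(37.36) = 1359
  A: 0 + 1(171.2) = 171.2
  G: 0 + 1(37.36) = 37.36

ξ₂ = 37.4 mol/min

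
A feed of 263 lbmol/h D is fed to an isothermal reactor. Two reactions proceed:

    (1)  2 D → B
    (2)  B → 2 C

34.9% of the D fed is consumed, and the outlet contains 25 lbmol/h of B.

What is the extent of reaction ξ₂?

ξ₂ = 20.9 lbmol/h

Conversion of D: D consumed = 2ξ₁ = 0.349 × 263 → ξ₁ = 45.89 lbmol/h.
B balance: n_B = 0 + 1ξ₁ − 1ξ₂ = 25 → ξ₂ = (1·45.89 − 25)/1 = 20.89 lbmol/h.
Outlet amounts (n = n₀ + Σ ν·ξ):
  D: 263 − 2(45.89) = 171.2
  B: 0 + 1(45.89) − 1(20.89) = 25
  C: 0 + 2(20.89) = 41.79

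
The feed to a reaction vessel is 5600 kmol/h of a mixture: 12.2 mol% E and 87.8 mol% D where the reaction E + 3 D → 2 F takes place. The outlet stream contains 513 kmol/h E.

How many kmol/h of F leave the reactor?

340 kmol/h

For E: n = n₀ − 1ξ → 513 = 683.2 − 1ξ, giving ξ = 170.2 kmol/h.
Outlet amounts (n = n₀ + ν ξ):
  E: 683.2 − 1(170.2) = 513
  D: 4917 − 3(170.2) = 4406
  F: 0 + 2(170.2) = 340.4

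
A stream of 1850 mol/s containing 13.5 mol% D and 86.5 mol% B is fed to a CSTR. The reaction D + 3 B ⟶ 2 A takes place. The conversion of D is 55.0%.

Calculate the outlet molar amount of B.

1190 mol/s

D reacted = 0.55 × 249.8 = 137.4 mol/s; ν_D = −1, so ξ = 137.4/1 = 137.4 mol/s.
Outlet amounts (n = n₀ + ν ξ):
  D: 249.8 − 1(137.4) = 112.4
  B: 1600 − 3(137.4) = 1188
  A: 0 + 2(137.4) = 274.7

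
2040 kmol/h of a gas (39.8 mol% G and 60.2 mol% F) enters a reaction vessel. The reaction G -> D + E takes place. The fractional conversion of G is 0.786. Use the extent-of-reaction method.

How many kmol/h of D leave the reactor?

638 kmol/h

G reacted = 0.786 × 811.9 = 638.2 kmol/h; ν_G = −1, so ξ = 638.2/1 = 638.2 kmol/h.
Outlet amounts (n = n₀ + ν ξ):
  G: 811.9 − 1(638.2) = 173.8
  D: 0 + 1(638.2) = 638.2
  E: 0 + 1(638.2) = 638.2
  F: 1228 (inert)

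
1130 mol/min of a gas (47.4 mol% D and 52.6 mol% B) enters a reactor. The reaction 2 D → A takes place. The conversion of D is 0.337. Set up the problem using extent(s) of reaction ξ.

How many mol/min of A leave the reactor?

D reacted = 0.337 × 535.6 = 180.5 mol/min; ν_D = −2, so ξ = 180.5/2 = 90.25 mol/min.
Outlet amounts (n = n₀ + ν ξ):
  D: 535.6 − 2(90.25) = 355.1
  A: 0 + 1(90.25) = 90.25
  B: 594.4 (inert)

90.3 mol/min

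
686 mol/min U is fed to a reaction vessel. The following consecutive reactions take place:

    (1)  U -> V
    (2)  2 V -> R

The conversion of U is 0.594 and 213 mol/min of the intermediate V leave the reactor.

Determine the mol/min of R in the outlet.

Conversion of U: U consumed = 1ξ₁ = 0.594 × 686 → ξ₁ = 407.5 mol/min.
V balance: n_V = 0 + 1ξ₁ − 2ξ₂ = 213 → ξ₂ = (1·407.5 − 213)/2 = 97.24 mol/min.
Outlet amounts (n = n₀ + Σ ν·ξ):
  U: 686 − 1(407.5) = 278.5
  V: 0 + 1(407.5) − 2(97.24) = 213
  R: 0 + 1(97.24) = 97.24

97.2 mol/min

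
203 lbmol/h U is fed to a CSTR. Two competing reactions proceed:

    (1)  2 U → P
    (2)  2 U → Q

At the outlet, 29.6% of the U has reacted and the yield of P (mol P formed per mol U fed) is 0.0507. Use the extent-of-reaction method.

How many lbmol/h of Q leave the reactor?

19.8 lbmol/h

Yield of P: 1ξ₁ / 203 = 0.0507 → ξ₁ = 10.29 lbmol/h.
Conversion of U: 2ξ₁ + 2ξ₂ = 0.296 × 203 = 60.09 → ξ₂ = 19.75 lbmol/h.
Outlet amounts (n = n₀ + Σ ν·ξ):
  U: 203 − 2(10.29) − 2(19.75) = 142.9
  P: 0 + 1(10.29) = 10.29
  Q: 0 + 1(19.75) = 19.75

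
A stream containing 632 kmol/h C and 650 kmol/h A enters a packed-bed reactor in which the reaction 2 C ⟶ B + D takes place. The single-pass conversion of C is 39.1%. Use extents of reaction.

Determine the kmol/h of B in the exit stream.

C reacted = 0.391 × 632 = 247.1 kmol/h; ν_C = −2, so ξ = 247.1/2 = 123.6 kmol/h.
Outlet amounts (n = n₀ + ν ξ):
  C: 632 − 2(123.6) = 384.9
  B: 0 + 1(123.6) = 123.6
  D: 0 + 1(123.6) = 123.6
  A: 650 (inert)

124 kmol/h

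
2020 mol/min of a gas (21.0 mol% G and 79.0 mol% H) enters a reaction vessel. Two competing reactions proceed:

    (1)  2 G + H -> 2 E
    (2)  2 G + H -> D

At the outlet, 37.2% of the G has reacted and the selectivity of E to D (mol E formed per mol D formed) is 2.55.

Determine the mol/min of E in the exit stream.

Conversion of G: G consumed = 0.372 × 424.2 = 157.8 mol/min = 2ξ₁ + 2ξ₂.
Selectivity: 2ξ₁ / (1ξ₂) = 2.55 → ξ₁ = 1.275 ξ₂.
Substitute: (2·1.275 + 2) ξ₂ = 157.8 → ξ₂ = 34.68 mol/min, ξ₁ = 44.22 mol/min.
Outlet amounts (n = n₀ + Σ ν·ξ):
  G: 424.2 − 2(44.22) − 2(34.68) = 266.4
  H: 1596 − 1(44.22) − 1(34.68) = 1517
  E: 0 + 2(44.22) = 88.44
  D: 0 + 1(34.68) = 34.68

88.4 mol/min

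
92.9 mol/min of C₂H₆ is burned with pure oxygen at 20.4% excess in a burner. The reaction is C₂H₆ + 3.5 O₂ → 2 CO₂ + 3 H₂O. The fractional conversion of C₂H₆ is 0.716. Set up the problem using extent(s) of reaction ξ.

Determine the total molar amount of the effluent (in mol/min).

518 mol/min

Stoichiometric O₂ = 3.5 × 92.9 = 325.2 mol/min; O₂ fed = 325.2 × 1.204 = 391.5 mol/min.
Fuel reacted = 0.716 × 92.9 → ξ = 66.52 mol/min.
Outlet (n = n₀ + ν ξ):
  C₂H₆: 92.9 − 1(66.52) = 26.38
  O₂: 391.5 − 3.5(66.52) = 158.7
  CO₂: 0 + 2(66.52) = 133
  H₂O: 0 + 3(66.52) = 199.5
Total out = 26.38 + 158.7 + 133 + 199.5 = 517.6 mol/min.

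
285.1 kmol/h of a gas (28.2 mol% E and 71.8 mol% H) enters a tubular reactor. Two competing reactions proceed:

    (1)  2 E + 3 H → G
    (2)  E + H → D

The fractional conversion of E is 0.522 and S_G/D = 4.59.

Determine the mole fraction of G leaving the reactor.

0.0922

Conversion of E: E consumed = 0.522 × 80.4 = 41.97 kmol/h = 2ξ₁ + 1ξ₂.
Selectivity: 1ξ₁ / (1ξ₂) = 4.59 → ξ₁ = 4.59 ξ₂.
Substitute: (2·4.59 + 1) ξ₂ = 41.97 → ξ₂ = 4.123 kmol/h, ξ₁ = 18.92 kmol/h.
Outlet amounts (n = n₀ + Σ ν·ξ):
  E: 80.4 − 2(18.92) − 1(4.123) = 38.43
  H: 204.7 − 3(18.92) − 1(4.123) = 143.8
  G: 0 + 1(18.92) = 18.92
  D: 0 + 1(4.123) = 4.123
Total out = 205.3 kmol/h; y_G = 18.92 / 205.3 = 0.09218.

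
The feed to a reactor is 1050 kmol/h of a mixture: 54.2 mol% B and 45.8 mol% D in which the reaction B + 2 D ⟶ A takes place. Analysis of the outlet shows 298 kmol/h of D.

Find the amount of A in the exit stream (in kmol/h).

For D: n = n₀ − 2ξ → 298 = 480.9 − 2ξ, giving ξ = 91.45 kmol/h.
Outlet amounts (n = n₀ + ν ξ):
  B: 569.1 − 1(91.45) = 477.7
  D: 480.9 − 2(91.45) = 298
  A: 0 + 1(91.45) = 91.45

91.4 kmol/h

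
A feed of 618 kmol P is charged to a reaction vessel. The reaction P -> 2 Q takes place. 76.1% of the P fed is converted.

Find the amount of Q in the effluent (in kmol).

941 kmol

P reacted = 0.761 × 618 = 470.3 kmol; ν_P = −1, so ξ = 470.3/1 = 470.3 kmol.
Outlet amounts (n = n₀ + ν ξ):
  P: 618 − 1(470.3) = 147.7
  Q: 0 + 2(470.3) = 940.6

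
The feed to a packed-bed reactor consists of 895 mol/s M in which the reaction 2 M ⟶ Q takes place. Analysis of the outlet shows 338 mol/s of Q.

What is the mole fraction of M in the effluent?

For Q: n = n₀ + 1ξ → 338 = 0 + 1ξ, giving ξ = 338 mol/s.
Outlet amounts (n = n₀ + ν ξ):
  M: 895 − 2(338) = 219
  Q: 0 + 1(338) = 338
Total out = 557 mol/s; y_M = 219 / 557 = 0.3932.

0.393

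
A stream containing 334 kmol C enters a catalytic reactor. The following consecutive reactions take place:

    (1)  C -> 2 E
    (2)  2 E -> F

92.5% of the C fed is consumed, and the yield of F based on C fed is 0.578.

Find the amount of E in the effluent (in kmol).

232 kmol

Conversion of C: C consumed = 1ξ₁ = 0.925 × 334 → ξ₁ = 308.9 kmol.
Yield of F: 1ξ₂ / 334 = 0.578 → ξ₂ = 193.1 kmol.
Outlet amounts (n = n₀ + Σ ν·ξ):
  C: 334 − 1(308.9) = 25.05
  E: 0 + 2(308.9) − 2(193.1) = 231.8
  F: 0 + 1(193.1) = 193.1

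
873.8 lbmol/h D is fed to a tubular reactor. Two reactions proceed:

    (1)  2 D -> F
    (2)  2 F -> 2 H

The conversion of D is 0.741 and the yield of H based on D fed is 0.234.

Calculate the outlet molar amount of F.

Conversion of D: D consumed = 2ξ₁ = 0.741 × 873.8 → ξ₁ = 323.7 lbmol/h.
Yield of H: 2ξ₂ / 873.8 = 0.234 → ξ₂ = 102.2 lbmol/h.
Outlet amounts (n = n₀ + Σ ν·ξ):
  D: 873.8 − 2(323.7) = 226.3
  F: 0 + 1(323.7) − 2(102.2) = 119.3
  H: 0 + 2(102.2) = 204.5

119 lbmol/h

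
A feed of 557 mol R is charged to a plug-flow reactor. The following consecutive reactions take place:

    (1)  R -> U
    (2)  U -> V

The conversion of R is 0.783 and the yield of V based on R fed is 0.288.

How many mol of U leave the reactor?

276 mol

Conversion of R: R consumed = 1ξ₁ = 0.783 × 557 → ξ₁ = 436.1 mol.
Yield of V: 1ξ₂ / 557 = 0.288 → ξ₂ = 160.4 mol.
Outlet amounts (n = n₀ + Σ ν·ξ):
  R: 557 − 1(436.1) = 120.9
  U: 0 + 1(436.1) − 1(160.4) = 275.7
  V: 0 + 1(160.4) = 160.4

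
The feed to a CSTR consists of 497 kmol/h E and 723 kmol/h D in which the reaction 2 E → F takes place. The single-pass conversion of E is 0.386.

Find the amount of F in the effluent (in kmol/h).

E reacted = 0.386 × 497 = 191.8 kmol/h; ν_E = −2, so ξ = 191.8/2 = 95.92 kmol/h.
Outlet amounts (n = n₀ + ν ξ):
  E: 497 − 2(95.92) = 305.2
  F: 0 + 1(95.92) = 95.92
  D: 723 (inert)

95.9 kmol/h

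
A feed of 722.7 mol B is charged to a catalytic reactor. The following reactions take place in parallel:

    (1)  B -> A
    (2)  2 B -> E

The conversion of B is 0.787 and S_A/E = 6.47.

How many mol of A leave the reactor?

434 mol

Conversion of B: B consumed = 0.787 × 722.7 = 568.8 mol = 1ξ₁ + 2ξ₂.
Selectivity: 1ξ₁ / (1ξ₂) = 6.47 → ξ₁ = 6.47 ξ₂.
Substitute: (1·6.47 + 2) ξ₂ = 568.8 → ξ₂ = 67.15 mol, ξ₁ = 434.5 mol.
Outlet amounts (n = n₀ + Σ ν·ξ):
  B: 722.7 − 1(434.5) − 2(67.15) = 153.9
  A: 0 + 1(434.5) = 434.5
  E: 0 + 1(67.15) = 67.15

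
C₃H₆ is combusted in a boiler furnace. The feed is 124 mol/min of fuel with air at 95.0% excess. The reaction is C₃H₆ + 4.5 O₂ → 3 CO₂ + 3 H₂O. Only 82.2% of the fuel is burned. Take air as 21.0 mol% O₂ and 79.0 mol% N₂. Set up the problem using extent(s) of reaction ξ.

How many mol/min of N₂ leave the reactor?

4090 mol/min

Stoichiometric O₂ = 4.5 × 124 = 558 mol/min; O₂ fed = 558 × 1.950 = 1088 mol/min.
N₂ fed = 1088 × 79/21 = 4093 mol/min.
Fuel reacted = 0.822 × 124 → ξ = 101.9 mol/min.
Outlet (n = n₀ + ν ξ):
  C₃H₆: 124 − 1(101.9) = 22.07
  O₂: 1088 − 4.5(101.9) = 629.4
  N₂: 4093 (inert)
  CO₂: 0 + 3(101.9) = 305.8
  H₂O: 0 + 3(101.9) = 305.8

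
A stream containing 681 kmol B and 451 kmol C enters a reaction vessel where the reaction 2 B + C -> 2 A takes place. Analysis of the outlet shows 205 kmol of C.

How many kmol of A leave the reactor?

492 kmol

For C: n = n₀ − 1ξ → 205 = 451 − 1ξ, giving ξ = 246 kmol.
Outlet amounts (n = n₀ + ν ξ):
  B: 681 − 2(246) = 189
  C: 451 − 1(246) = 205
  A: 0 + 2(246) = 492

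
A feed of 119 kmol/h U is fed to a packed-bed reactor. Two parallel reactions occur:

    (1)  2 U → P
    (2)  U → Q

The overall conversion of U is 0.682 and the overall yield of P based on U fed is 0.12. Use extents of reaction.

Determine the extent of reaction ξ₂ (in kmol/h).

ξ₂ = 52.6 kmol/h

Yield of P: 1ξ₁ / 119 = 0.12 → ξ₁ = 14.28 kmol/h.
Conversion of U: 2ξ₁ + 1ξ₂ = 0.682 × 119 = 81.16 → ξ₂ = 52.6 kmol/h.
Outlet amounts (n = n₀ + Σ ν·ξ):
  U: 119 − 2(14.28) − 1(52.6) = 37.84
  P: 0 + 1(14.28) = 14.28
  Q: 0 + 1(52.6) = 52.6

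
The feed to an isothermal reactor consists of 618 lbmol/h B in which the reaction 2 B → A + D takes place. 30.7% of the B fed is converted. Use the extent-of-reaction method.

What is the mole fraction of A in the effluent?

0.153

B reacted = 0.307 × 618 = 189.7 lbmol/h; ν_B = −2, so ξ = 189.7/2 = 94.86 lbmol/h.
Outlet amounts (n = n₀ + ν ξ):
  B: 618 − 2(94.86) = 428.3
  A: 0 + 1(94.86) = 94.86
  D: 0 + 1(94.86) = 94.86
Total out = 618 lbmol/h; y_A = 94.86 / 618 = 0.1535.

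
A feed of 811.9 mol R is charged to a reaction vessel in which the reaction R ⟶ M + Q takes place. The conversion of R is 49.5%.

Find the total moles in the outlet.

1210 mol

R reacted = 0.495 × 811.9 = 401.9 mol; ν_R = −1, so ξ = 401.9/1 = 401.9 mol.
Outlet amounts (n = n₀ + ν ξ):
  R: 811.9 − 1(401.9) = 410
  M: 0 + 1(401.9) = 401.9
  Q: 0 + 1(401.9) = 401.9
Total out = 410 + 401.9 + 401.9 = 1214 mol.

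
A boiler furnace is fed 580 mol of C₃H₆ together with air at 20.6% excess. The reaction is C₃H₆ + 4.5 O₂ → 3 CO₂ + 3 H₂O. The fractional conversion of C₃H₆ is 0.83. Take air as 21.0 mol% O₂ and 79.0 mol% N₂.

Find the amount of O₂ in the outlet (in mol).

981 mol

Stoichiometric O₂ = 4.5 × 580 = 2610 mol; O₂ fed = 2610 × 1.206 = 3148 mol.
N₂ fed = 3148 × 79/21 = 11840 mol.
Fuel reacted = 0.83 × 580 → ξ = 481.4 mol.
Outlet (n = n₀ + ν ξ):
  C₃H₆: 580 − 1(481.4) = 98.6
  O₂: 3148 − 4.5(481.4) = 981.4
  N₂: 11840 (inert)
  CO₂: 0 + 3(481.4) = 1444
  H₂O: 0 + 3(481.4) = 1444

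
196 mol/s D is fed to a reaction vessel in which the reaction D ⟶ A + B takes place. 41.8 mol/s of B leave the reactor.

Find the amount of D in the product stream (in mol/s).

For B: n = n₀ + 1ξ → 41.8 = 0 + 1ξ, giving ξ = 41.8 mol/s.
Outlet amounts (n = n₀ + ν ξ):
  D: 196 − 1(41.8) = 154.2
  A: 0 + 1(41.8) = 41.8
  B: 0 + 1(41.8) = 41.8

154 mol/s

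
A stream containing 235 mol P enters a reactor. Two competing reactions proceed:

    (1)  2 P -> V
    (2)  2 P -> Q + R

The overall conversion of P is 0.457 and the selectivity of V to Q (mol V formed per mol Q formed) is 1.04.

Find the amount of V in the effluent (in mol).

Conversion of P: P consumed = 0.457 × 235 = 107.4 mol = 2ξ₁ + 2ξ₂.
Selectivity: 1ξ₁ / (1ξ₂) = 1.04 → ξ₁ = 1.04 ξ₂.
Substitute: (2·1.04 + 2) ξ₂ = 107.4 → ξ₂ = 26.32 mol, ξ₁ = 27.38 mol.
Outlet amounts (n = n₀ + Σ ν·ξ):
  P: 235 − 2(27.38) − 2(26.32) = 127.6
  V: 0 + 1(27.38) = 27.38
  Q: 0 + 1(26.32) = 26.32
  R: 0 + 1(26.32) = 26.32

27.4 mol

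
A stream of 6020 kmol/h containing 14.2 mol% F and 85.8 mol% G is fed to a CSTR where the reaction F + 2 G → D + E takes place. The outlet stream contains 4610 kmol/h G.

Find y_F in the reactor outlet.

0.101

For G: n = n₀ − 2ξ → 4610 = 5165 − 2ξ, giving ξ = 277.6 kmol/h.
Outlet amounts (n = n₀ + ν ξ):
  F: 854.8 − 1(277.6) = 577.3
  G: 5165 − 2(277.6) = 4610
  D: 0 + 1(277.6) = 277.6
  E: 0 + 1(277.6) = 277.6
Total out = 5742 kmol/h; y_F = 577.3 / 5742 = 0.1005.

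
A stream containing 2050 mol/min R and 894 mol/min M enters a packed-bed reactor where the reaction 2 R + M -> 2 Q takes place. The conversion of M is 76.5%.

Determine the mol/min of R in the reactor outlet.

M reacted = 0.765 × 894 = 683.9 mol/min; ν_M = −1, so ξ = 683.9/1 = 683.9 mol/min.
Outlet amounts (n = n₀ + ν ξ):
  R: 2050 − 2(683.9) = 682.2
  M: 894 − 1(683.9) = 210.1
  Q: 0 + 2(683.9) = 1368

682 mol/min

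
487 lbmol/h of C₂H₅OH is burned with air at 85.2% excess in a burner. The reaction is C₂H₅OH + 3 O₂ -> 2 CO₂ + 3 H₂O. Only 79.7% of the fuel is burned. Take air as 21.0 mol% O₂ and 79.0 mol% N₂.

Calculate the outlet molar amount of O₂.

Stoichiometric O₂ = 3 × 487 = 1461 lbmol/h; O₂ fed = 1461 × 1.852 = 2706 lbmol/h.
N₂ fed = 2706 × 79/21 = 10180 lbmol/h.
Fuel reacted = 0.797 × 487 → ξ = 388.1 lbmol/h.
Outlet (n = n₀ + ν ξ):
  C₂H₅OH: 487 − 1(388.1) = 98.86
  O₂: 2706 − 3(388.1) = 1541
  N₂: 10180 (inert)
  CO₂: 0 + 2(388.1) = 776.3
  H₂O: 0 + 3(388.1) = 1164

1540 lbmol/h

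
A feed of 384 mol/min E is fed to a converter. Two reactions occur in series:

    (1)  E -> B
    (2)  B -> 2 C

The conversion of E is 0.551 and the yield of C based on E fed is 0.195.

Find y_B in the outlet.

Conversion of E: E consumed = 1ξ₁ = 0.551 × 384 → ξ₁ = 211.6 mol/min.
Yield of C: 2ξ₂ / 384 = 0.195 → ξ₂ = 37.44 mol/min.
Outlet amounts (n = n₀ + Σ ν·ξ):
  E: 384 − 1(211.6) = 172.4
  B: 0 + 1(211.6) − 1(37.44) = 174.1
  C: 0 + 2(37.44) = 74.88
Total out = 421.4 mol/min; y_B = 174.1 / 421.4 = 0.4132.

0.413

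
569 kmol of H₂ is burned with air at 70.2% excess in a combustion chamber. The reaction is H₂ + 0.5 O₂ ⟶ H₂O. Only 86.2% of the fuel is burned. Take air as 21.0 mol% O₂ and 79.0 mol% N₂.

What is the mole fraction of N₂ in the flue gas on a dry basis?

0.852

Stoichiometric O₂ = 0.5 × 569 = 284.5 kmol; O₂ fed = 284.5 × 1.702 = 484.2 kmol.
N₂ fed = 484.2 × 79/21 = 1822 kmol.
Fuel reacted = 0.862 × 569 → ξ = 490.5 kmol.
Outlet (n = n₀ + ν ξ):
  H₂: 569 − 1(490.5) = 78.52
  O₂: 484.2 − 0.5(490.5) = 239
  N₂: 1822 (inert)
  H₂O: 0 + 1(490.5) = 490.5
Dry total = 2139 kmol; y_N₂ (dry) = 1822 / 2139 = 0.8516.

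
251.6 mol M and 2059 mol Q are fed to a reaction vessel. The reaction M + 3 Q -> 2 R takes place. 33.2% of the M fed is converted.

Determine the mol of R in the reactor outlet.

M reacted = 0.332 × 251.6 = 83.53 mol; ν_M = −1, so ξ = 83.53/1 = 83.53 mol.
Outlet amounts (n = n₀ + ν ξ):
  M: 251.6 − 1(83.53) = 168.1
  Q: 2059 − 3(83.53) = 1808
  R: 0 + 2(83.53) = 167.1

167 mol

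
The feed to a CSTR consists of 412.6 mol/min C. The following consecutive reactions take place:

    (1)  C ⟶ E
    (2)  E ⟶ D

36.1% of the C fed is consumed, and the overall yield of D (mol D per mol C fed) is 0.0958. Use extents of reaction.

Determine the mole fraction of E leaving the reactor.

Conversion of C: C consumed = 1ξ₁ = 0.361 × 412.6 → ξ₁ = 148.9 mol/min.
Yield of D: 1ξ₂ / 412.6 = 0.0958 → ξ₂ = 39.53 mol/min.
Outlet amounts (n = n₀ + Σ ν·ξ):
  C: 412.6 − 1(148.9) = 263.7
  E: 0 + 1(148.9) − 1(39.53) = 109.4
  D: 0 + 1(39.53) = 39.53
Total out = 412.6 mol/min; y_E = 109.4 / 412.6 = 0.2652.

0.265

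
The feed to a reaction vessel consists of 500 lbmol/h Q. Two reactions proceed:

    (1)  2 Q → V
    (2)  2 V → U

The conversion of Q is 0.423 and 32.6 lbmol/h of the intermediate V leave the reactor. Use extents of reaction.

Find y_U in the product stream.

0.102

Conversion of Q: Q consumed = 2ξ₁ = 0.423 × 500 → ξ₁ = 105.8 lbmol/h.
V balance: n_V = 0 + 1ξ₁ − 2ξ₂ = 32.6 → ξ₂ = (1·105.8 − 32.6)/2 = 36.58 lbmol/h.
Outlet amounts (n = n₀ + Σ ν·ξ):
  Q: 500 − 2(105.8) = 288.5
  V: 0 + 1(105.8) − 2(36.58) = 32.6
  U: 0 + 1(36.58) = 36.58
Total out = 357.7 lbmol/h; y_U = 36.58 / 357.7 = 0.1023.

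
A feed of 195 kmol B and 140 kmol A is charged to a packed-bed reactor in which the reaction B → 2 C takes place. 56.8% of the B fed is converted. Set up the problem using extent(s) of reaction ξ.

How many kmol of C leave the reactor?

222 kmol

B reacted = 0.568 × 195 = 110.8 kmol; ν_B = −1, so ξ = 110.8/1 = 110.8 kmol.
Outlet amounts (n = n₀ + ν ξ):
  B: 195 − 1(110.8) = 84.24
  C: 0 + 2(110.8) = 221.5
  A: 140 (inert)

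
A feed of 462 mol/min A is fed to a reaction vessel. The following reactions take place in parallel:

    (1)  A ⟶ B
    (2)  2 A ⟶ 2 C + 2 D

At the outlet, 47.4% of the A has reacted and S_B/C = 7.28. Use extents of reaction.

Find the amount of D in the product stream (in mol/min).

26.4 mol/min

Conversion of A: A consumed = 0.474 × 462 = 219 mol/min = 1ξ₁ + 2ξ₂.
Selectivity: 1ξ₁ / (2ξ₂) = 7.28 → ξ₁ = 14.56 ξ₂.
Substitute: (1·14.56 + 2) ξ₂ = 219 → ξ₂ = 13.22 mol/min, ξ₁ = 192.5 mol/min.
Outlet amounts (n = n₀ + Σ ν·ξ):
  A: 462 − 1(192.5) − 2(13.22) = 243
  B: 0 + 1(192.5) = 192.5
  C: 0 + 2(13.22) = 26.45
  D: 0 + 2(13.22) = 26.45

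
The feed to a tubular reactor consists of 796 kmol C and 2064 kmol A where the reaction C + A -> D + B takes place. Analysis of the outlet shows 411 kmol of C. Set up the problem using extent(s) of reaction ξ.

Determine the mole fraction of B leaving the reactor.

0.135

For C: n = n₀ − 1ξ → 411 = 796 − 1ξ, giving ξ = 385 kmol.
Outlet amounts (n = n₀ + ν ξ):
  C: 796 − 1(385) = 411
  A: 2064 − 1(385) = 1679
  D: 0 + 1(385) = 385
  B: 0 + 1(385) = 385
Total out = 2860 kmol; y_B = 385 / 2860 = 0.1346.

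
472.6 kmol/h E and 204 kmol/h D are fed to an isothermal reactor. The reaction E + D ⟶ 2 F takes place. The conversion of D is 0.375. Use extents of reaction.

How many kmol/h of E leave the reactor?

D reacted = 0.375 × 204 = 76.5 kmol/h; ν_D = −1, so ξ = 76.5/1 = 76.5 kmol/h.
Outlet amounts (n = n₀ + ν ξ):
  E: 472.6 − 1(76.5) = 396.1
  D: 204 − 1(76.5) = 127.5
  F: 0 + 2(76.5) = 153

396 kmol/h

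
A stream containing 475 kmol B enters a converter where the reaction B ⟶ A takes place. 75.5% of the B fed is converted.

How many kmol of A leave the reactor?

359 kmol

B reacted = 0.755 × 475 = 358.6 kmol; ν_B = −1, so ξ = 358.6/1 = 358.6 kmol.
Outlet amounts (n = n₀ + ν ξ):
  B: 475 − 1(358.6) = 116.4
  A: 0 + 1(358.6) = 358.6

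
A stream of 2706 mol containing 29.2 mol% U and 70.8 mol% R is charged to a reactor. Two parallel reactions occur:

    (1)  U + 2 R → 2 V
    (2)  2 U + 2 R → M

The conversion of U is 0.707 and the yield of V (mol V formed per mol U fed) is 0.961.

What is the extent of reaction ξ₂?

Yield of V: 2ξ₁ / 790.2 = 0.961 → ξ₁ = 379.7 mol.
Conversion of U: 1ξ₁ + 2ξ₂ = 0.707 × 790.2 = 558.6 → ξ₂ = 89.48 mol.
Outlet amounts (n = n₀ + Σ ν·ξ):
  U: 790.2 − 1(379.7) − 2(89.48) = 231.5
  R: 1916 − 2(379.7) − 2(89.48) = 977.5
  V: 0 + 2(379.7) = 759.3
  M: 0 + 1(89.48) = 89.48

ξ₂ = 89.5 mol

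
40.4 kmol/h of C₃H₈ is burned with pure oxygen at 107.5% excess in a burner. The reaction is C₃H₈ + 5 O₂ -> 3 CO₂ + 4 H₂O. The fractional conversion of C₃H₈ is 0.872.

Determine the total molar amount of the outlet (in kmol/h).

495 kmol/h

Stoichiometric O₂ = 5 × 40.4 = 202 kmol/h; O₂ fed = 202 × 2.075 = 419.2 kmol/h.
Fuel reacted = 0.872 × 40.4 → ξ = 35.23 kmol/h.
Outlet (n = n₀ + ν ξ):
  C₃H₈: 40.4 − 1(35.23) = 5.171
  O₂: 419.2 − 5(35.23) = 243
  CO₂: 0 + 3(35.23) = 105.7
  H₂O: 0 + 4(35.23) = 140.9
Total out = 5.171 + 243 + 105.7 + 140.9 = 494.8 kmol/h.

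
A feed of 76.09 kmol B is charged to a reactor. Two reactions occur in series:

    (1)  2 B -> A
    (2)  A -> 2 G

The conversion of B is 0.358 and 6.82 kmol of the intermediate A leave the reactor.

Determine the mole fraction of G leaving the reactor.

0.196

Conversion of B: B consumed = 2ξ₁ = 0.358 × 76.09 → ξ₁ = 13.62 kmol.
A balance: n_A = 0 + 1ξ₁ − 1ξ₂ = 6.82 → ξ₂ = (1·13.62 − 6.82)/1 = 6.8 kmol.
Outlet amounts (n = n₀ + Σ ν·ξ):
  B: 76.09 − 2(13.62) = 48.85
  A: 0 + 1(13.62) − 1(6.8) = 6.82
  G: 0 + 2(6.8) = 13.6
Total out = 69.27 kmol; y_G = 13.6 / 69.27 = 0.1963.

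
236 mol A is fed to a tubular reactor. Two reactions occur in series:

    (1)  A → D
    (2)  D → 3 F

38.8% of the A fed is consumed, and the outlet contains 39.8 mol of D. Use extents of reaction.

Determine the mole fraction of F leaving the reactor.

0.457

Conversion of A: A consumed = 1ξ₁ = 0.388 × 236 → ξ₁ = 91.57 mol.
D balance: n_D = 0 + 1ξ₁ − 1ξ₂ = 39.8 → ξ₂ = (1·91.57 − 39.8)/1 = 51.77 mol.
Outlet amounts (n = n₀ + Σ ν·ξ):
  A: 236 − 1(91.57) = 144.4
  D: 0 + 1(91.57) − 1(51.77) = 39.8
  F: 0 + 3(51.77) = 155.3
Total out = 339.5 mol; y_F = 155.3 / 339.5 = 0.4574.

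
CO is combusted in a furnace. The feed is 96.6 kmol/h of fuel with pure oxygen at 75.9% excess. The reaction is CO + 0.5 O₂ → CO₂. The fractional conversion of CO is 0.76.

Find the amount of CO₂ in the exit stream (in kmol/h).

73.4 kmol/h

Stoichiometric O₂ = 0.5 × 96.6 = 48.3 kmol/h; O₂ fed = 48.3 × 1.759 = 84.96 kmol/h.
Fuel reacted = 0.76 × 96.6 → ξ = 73.42 kmol/h.
Outlet (n = n₀ + ν ξ):
  CO: 96.6 − 1(73.42) = 23.18
  O₂: 84.96 − 0.5(73.42) = 48.25
  CO₂: 0 + 1(73.42) = 73.42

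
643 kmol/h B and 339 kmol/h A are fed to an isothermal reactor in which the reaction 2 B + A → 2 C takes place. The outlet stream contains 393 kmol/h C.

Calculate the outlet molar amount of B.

For C: n = n₀ + 2ξ → 393 = 0 + 2ξ, giving ξ = 196.5 kmol/h.
Outlet amounts (n = n₀ + ν ξ):
  B: 643 − 2(196.5) = 250
  A: 339 − 1(196.5) = 142.5
  C: 0 + 2(196.5) = 393

250 kmol/h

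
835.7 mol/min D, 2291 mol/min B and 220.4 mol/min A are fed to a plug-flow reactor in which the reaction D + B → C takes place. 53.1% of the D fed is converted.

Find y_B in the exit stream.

0.636

D reacted = 0.531 × 835.7 = 443.8 mol/min; ν_D = −1, so ξ = 443.8/1 = 443.8 mol/min.
Outlet amounts (n = n₀ + ν ξ):
  D: 835.7 − 1(443.8) = 391.9
  B: 2291 − 1(443.8) = 1847
  C: 0 + 1(443.8) = 443.8
  A: 220.4 (inert)
Total out = 2903 mol/min; y_B = 1847 / 2903 = 0.6362.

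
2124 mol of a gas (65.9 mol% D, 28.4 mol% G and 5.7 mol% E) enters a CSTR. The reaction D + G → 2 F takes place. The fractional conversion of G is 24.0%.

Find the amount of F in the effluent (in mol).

G reacted = 0.24 × 603.2 = 144.8 mol; ν_G = −1, so ξ = 144.8/1 = 144.8 mol.
Outlet amounts (n = n₀ + ν ξ):
  D: 1400 − 1(144.8) = 1255
  G: 603.2 − 1(144.8) = 458.4
  F: 0 + 2(144.8) = 289.5
  E: 121.1 (inert)

290 mol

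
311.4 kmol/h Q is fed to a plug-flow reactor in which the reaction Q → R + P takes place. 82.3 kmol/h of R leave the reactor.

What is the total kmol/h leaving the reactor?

394 kmol/h

For R: n = n₀ + 1ξ → 82.3 = 0 + 1ξ, giving ξ = 82.3 kmol/h.
Outlet amounts (n = n₀ + ν ξ):
  Q: 311.4 − 1(82.3) = 229.1
  R: 0 + 1(82.3) = 82.3
  P: 0 + 1(82.3) = 82.3
Total out = 229.1 + 82.3 + 82.3 = 393.7 kmol/h.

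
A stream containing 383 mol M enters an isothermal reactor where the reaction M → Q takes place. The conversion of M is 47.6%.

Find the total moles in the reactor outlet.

M reacted = 0.476 × 383 = 182.3 mol; ν_M = −1, so ξ = 182.3/1 = 182.3 mol.
Outlet amounts (n = n₀ + ν ξ):
  M: 383 − 1(182.3) = 200.7
  Q: 0 + 1(182.3) = 182.3
Total out = 200.7 + 182.3 = 383 mol.

383 mol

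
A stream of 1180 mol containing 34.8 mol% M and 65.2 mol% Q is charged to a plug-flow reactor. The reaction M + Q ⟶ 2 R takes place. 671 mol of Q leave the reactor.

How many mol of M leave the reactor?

312 mol

For Q: n = n₀ − 1ξ → 671 = 769.4 − 1ξ, giving ξ = 98.36 mol.
Outlet amounts (n = n₀ + ν ξ):
  M: 410.6 − 1(98.36) = 312.3
  Q: 769.4 − 1(98.36) = 671
  R: 0 + 2(98.36) = 196.7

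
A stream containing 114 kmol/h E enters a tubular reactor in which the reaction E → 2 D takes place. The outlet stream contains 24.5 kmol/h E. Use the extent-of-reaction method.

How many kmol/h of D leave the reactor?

For E: n = n₀ − 1ξ → 24.5 = 114 − 1ξ, giving ξ = 89.5 kmol/h.
Outlet amounts (n = n₀ + ν ξ):
  E: 114 − 1(89.5) = 24.5
  D: 0 + 2(89.5) = 179

179 kmol/h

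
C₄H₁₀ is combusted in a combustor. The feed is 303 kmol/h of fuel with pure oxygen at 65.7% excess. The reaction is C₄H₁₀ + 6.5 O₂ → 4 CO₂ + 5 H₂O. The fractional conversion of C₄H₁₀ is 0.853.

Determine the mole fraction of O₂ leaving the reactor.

0.4

Stoichiometric O₂ = 6.5 × 303 = 1970 kmol/h; O₂ fed = 1970 × 1.657 = 3263 kmol/h.
Fuel reacted = 0.853 × 303 → ξ = 258.5 kmol/h.
Outlet (n = n₀ + ν ξ):
  C₄H₁₀: 303 − 1(258.5) = 44.54
  O₂: 3263 − 6.5(258.5) = 1583
  CO₂: 0 + 4(258.5) = 1034
  H₂O: 0 + 5(258.5) = 1292
Total out = 3954 kmol/h; y_O₂ = 1583 / 3954 = 0.4005.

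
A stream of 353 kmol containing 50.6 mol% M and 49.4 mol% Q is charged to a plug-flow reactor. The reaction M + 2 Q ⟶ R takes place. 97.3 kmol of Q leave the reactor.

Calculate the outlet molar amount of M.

140 kmol

For Q: n = n₀ − 2ξ → 97.3 = 174.4 − 2ξ, giving ξ = 38.54 kmol.
Outlet amounts (n = n₀ + ν ξ):
  M: 178.6 − 1(38.54) = 140.1
  Q: 174.4 − 2(38.54) = 97.3
  R: 0 + 1(38.54) = 38.54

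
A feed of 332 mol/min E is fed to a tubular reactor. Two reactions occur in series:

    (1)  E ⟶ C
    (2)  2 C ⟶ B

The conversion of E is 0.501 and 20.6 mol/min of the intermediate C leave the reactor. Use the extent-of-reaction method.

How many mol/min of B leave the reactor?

Conversion of E: E consumed = 1ξ₁ = 0.501 × 332 → ξ₁ = 166.3 mol/min.
C balance: n_C = 0 + 1ξ₁ − 2ξ₂ = 20.6 → ξ₂ = (1·166.3 − 20.6)/2 = 72.87 mol/min.
Outlet amounts (n = n₀ + Σ ν·ξ):
  E: 332 − 1(166.3) = 165.7
  C: 0 + 1(166.3) − 2(72.87) = 20.6
  B: 0 + 1(72.87) = 72.87

72.9 mol/min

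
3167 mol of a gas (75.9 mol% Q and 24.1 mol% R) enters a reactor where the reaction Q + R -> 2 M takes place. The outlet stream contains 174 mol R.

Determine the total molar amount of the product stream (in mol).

3170 mol

For R: n = n₀ − 1ξ → 174 = 763.2 − 1ξ, giving ξ = 589.2 mol.
Outlet amounts (n = n₀ + ν ξ):
  Q: 2404 − 1(589.2) = 1815
  R: 763.2 − 1(589.2) = 174
  M: 0 + 2(589.2) = 1178
Total out = 1815 + 174 + 1178 = 3167 mol.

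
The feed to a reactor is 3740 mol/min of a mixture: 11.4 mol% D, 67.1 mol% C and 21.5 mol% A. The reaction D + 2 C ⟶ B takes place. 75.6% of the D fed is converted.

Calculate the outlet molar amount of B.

322 mol/min

D reacted = 0.756 × 426.4 = 322.3 mol/min; ν_D = −1, so ξ = 322.3/1 = 322.3 mol/min.
Outlet amounts (n = n₀ + ν ξ):
  D: 426.4 − 1(322.3) = 104
  C: 2510 − 2(322.3) = 1865
  B: 0 + 1(322.3) = 322.3
  A: 804.1 (inert)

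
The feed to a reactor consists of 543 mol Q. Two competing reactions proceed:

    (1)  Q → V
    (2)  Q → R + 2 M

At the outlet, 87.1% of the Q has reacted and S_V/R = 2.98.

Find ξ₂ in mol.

Conversion of Q: Q consumed = 0.871 × 543 = 473 mol = 1ξ₁ + 1ξ₂.
Selectivity: 1ξ₁ / (1ξ₂) = 2.98 → ξ₁ = 2.98 ξ₂.
Substitute: (1·2.98 + 1) ξ₂ = 473 → ξ₂ = 118.8 mol, ξ₁ = 354.1 mol.
Outlet amounts (n = n₀ + Σ ν·ξ):
  Q: 543 − 1(354.1) − 1(118.8) = 70.05
  V: 0 + 1(354.1) = 354.1
  R: 0 + 1(118.8) = 118.8
  M: 0 + 2(118.8) = 237.7

ξ₂ = 119 mol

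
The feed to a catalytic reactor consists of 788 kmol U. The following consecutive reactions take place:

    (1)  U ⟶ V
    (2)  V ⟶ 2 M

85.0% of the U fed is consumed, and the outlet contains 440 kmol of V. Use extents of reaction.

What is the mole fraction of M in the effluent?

0.452

Conversion of U: U consumed = 1ξ₁ = 0.85 × 788 → ξ₁ = 669.8 kmol.
V balance: n_V = 0 + 1ξ₁ − 1ξ₂ = 440 → ξ₂ = (1·669.8 − 440)/1 = 229.8 kmol.
Outlet amounts (n = n₀ + Σ ν·ξ):
  U: 788 − 1(669.8) = 118.2
  V: 0 + 1(669.8) − 1(229.8) = 440
  M: 0 + 2(229.8) = 459.6
Total out = 1018 kmol; y_M = 459.6 / 1018 = 0.4516.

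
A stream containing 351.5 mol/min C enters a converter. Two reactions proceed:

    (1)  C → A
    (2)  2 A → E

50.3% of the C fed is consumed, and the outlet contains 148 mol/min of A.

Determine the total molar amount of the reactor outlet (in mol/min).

337 mol/min

Conversion of C: C consumed = 1ξ₁ = 0.503 × 351.5 → ξ₁ = 176.8 mol/min.
A balance: n_A = 0 + 1ξ₁ − 2ξ₂ = 148 → ξ₂ = (1·176.8 − 148)/2 = 14.4 mol/min.
Outlet amounts (n = n₀ + Σ ν·ξ):
  C: 351.5 − 1(176.8) = 174.7
  A: 0 + 1(176.8) − 2(14.4) = 148
  E: 0 + 1(14.4) = 14.4
Total out = 174.7 + 148 + 14.4 = 337.1 mol/min.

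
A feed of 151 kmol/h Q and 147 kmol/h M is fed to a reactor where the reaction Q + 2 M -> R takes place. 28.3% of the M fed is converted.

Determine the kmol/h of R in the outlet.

20.8 kmol/h

M reacted = 0.283 × 147 = 41.6 kmol/h; ν_M = −2, so ξ = 41.6/2 = 20.8 kmol/h.
Outlet amounts (n = n₀ + ν ξ):
  Q: 151 − 1(20.8) = 130.2
  M: 147 − 2(20.8) = 105.4
  R: 0 + 1(20.8) = 20.8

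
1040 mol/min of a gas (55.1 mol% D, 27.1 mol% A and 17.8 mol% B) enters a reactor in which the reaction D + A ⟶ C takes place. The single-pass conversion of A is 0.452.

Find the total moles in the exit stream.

A reacted = 0.452 × 281.8 = 127.4 mol/min; ν_A = −1, so ξ = 127.4/1 = 127.4 mol/min.
Outlet amounts (n = n₀ + ν ξ):
  D: 573 − 1(127.4) = 445.6
  A: 281.8 − 1(127.4) = 154.4
  C: 0 + 1(127.4) = 127.4
  B: 185.1 (inert)
Total out = 445.6 + 154.4 + 127.4 + 185.1 = 912.6 mol/min.

913 mol/min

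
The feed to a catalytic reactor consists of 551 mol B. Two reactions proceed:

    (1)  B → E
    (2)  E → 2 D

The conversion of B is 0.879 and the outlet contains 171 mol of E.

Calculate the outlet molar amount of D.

Conversion of B: B consumed = 1ξ₁ = 0.879 × 551 → ξ₁ = 484.3 mol.
E balance: n_E = 0 + 1ξ₁ − 1ξ₂ = 171 → ξ₂ = (1·484.3 − 171)/1 = 313.3 mol.
Outlet amounts (n = n₀ + Σ ν·ξ):
  B: 551 − 1(484.3) = 66.67
  E: 0 + 1(484.3) − 1(313.3) = 171
  D: 0 + 2(313.3) = 626.7

627 mol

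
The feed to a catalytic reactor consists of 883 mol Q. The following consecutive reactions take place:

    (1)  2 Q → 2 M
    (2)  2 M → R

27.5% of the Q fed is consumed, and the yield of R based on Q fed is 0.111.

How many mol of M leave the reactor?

Conversion of Q: Q consumed = 2ξ₁ = 0.275 × 883 → ξ₁ = 121.4 mol.
Yield of R: 1ξ₂ / 883 = 0.111 → ξ₂ = 98.01 mol.
Outlet amounts (n = n₀ + Σ ν·ξ):
  Q: 883 − 2(121.4) = 640.2
  M: 0 + 2(121.4) − 2(98.01) = 46.8
  R: 0 + 1(98.01) = 98.01

46.8 mol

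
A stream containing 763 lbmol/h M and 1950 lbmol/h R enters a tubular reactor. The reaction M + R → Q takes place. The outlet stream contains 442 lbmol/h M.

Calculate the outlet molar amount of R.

1630 lbmol/h

For M: n = n₀ − 1ξ → 442 = 763 − 1ξ, giving ξ = 321 lbmol/h.
Outlet amounts (n = n₀ + ν ξ):
  M: 763 − 1(321) = 442
  R: 1950 − 1(321) = 1629
  Q: 0 + 1(321) = 321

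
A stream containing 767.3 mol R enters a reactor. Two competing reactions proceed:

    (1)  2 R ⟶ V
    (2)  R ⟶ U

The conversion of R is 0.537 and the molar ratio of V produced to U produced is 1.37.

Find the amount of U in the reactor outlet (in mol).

Conversion of R: R consumed = 0.537 × 767.3 = 412 mol = 2ξ₁ + 1ξ₂.
Selectivity: 1ξ₁ / (1ξ₂) = 1.37 → ξ₁ = 1.37 ξ₂.
Substitute: (2·1.37 + 1) ξ₂ = 412 → ξ₂ = 110.2 mol, ξ₁ = 150.9 mol.
Outlet amounts (n = n₀ + Σ ν·ξ):
  R: 767.3 − 2(150.9) − 1(110.2) = 355.3
  V: 0 + 1(150.9) = 150.9
  U: 0 + 1(110.2) = 110.2

110 mol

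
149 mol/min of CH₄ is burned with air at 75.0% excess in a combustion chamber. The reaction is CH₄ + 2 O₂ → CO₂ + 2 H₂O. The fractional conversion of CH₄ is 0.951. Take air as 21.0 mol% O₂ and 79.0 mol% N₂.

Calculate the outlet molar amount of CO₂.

Stoichiometric O₂ = 2 × 149 = 298 mol/min; O₂ fed = 298 × 1.750 = 521.5 mol/min.
N₂ fed = 521.5 × 79/21 = 1962 mol/min.
Fuel reacted = 0.951 × 149 → ξ = 141.7 mol/min.
Outlet (n = n₀ + ν ξ):
  CH₄: 149 − 1(141.7) = 7.301
  O₂: 521.5 − 2(141.7) = 238.1
  N₂: 1962 (inert)
  CO₂: 0 + 1(141.7) = 141.7
  H₂O: 0 + 2(141.7) = 283.4

142 mol/min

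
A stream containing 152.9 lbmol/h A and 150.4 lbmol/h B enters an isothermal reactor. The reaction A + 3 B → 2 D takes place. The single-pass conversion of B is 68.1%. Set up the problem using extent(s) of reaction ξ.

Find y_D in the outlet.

B reacted = 0.681 × 150.4 = 102.4 lbmol/h; ν_B = −3, so ξ = 102.4/3 = 34.14 lbmol/h.
Outlet amounts (n = n₀ + ν ξ):
  A: 152.9 − 1(34.14) = 118.8
  B: 150.4 − 3(34.14) = 47.98
  D: 0 + 2(34.14) = 68.28
Total out = 235 lbmol/h; y_D = 68.28 / 235 = 0.2905.

0.291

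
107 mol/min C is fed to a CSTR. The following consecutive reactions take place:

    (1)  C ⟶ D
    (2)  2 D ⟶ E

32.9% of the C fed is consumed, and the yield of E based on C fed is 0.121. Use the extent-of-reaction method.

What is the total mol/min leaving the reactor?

94.1 mol/min

Conversion of C: C consumed = 1ξ₁ = 0.329 × 107 → ξ₁ = 35.2 mol/min.
Yield of E: 1ξ₂ / 107 = 0.121 → ξ₂ = 12.95 mol/min.
Outlet amounts (n = n₀ + Σ ν·ξ):
  C: 107 − 1(35.2) = 71.8
  D: 0 + 1(35.2) − 2(12.95) = 9.309
  E: 0 + 1(12.95) = 12.95
Total out = 71.8 + 9.309 + 12.95 = 94.05 mol/min.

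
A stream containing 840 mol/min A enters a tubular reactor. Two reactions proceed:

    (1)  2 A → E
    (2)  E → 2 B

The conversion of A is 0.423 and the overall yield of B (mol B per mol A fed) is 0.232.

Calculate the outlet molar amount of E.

80.2 mol/min

Conversion of A: A consumed = 2ξ₁ = 0.423 × 840 → ξ₁ = 177.7 mol/min.
Yield of B: 2ξ₂ / 840 = 0.232 → ξ₂ = 97.44 mol/min.
Outlet amounts (n = n₀ + Σ ν·ξ):
  A: 840 − 2(177.7) = 484.7
  E: 0 + 1(177.7) − 1(97.44) = 80.22
  B: 0 + 2(97.44) = 194.9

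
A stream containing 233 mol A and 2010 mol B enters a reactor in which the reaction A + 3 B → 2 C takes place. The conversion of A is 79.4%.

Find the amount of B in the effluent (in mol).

A reacted = 0.794 × 233 = 185 mol; ν_A = −1, so ξ = 185/1 = 185 mol.
Outlet amounts (n = n₀ + ν ξ):
  A: 233 − 1(185) = 48
  B: 2010 − 3(185) = 1455
  C: 0 + 2(185) = 370

1450 mol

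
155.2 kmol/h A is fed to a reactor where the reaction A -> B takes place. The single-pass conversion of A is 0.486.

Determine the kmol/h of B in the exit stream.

75.4 kmol/h

A reacted = 0.486 × 155.2 = 75.43 kmol/h; ν_A = −1, so ξ = 75.43/1 = 75.43 kmol/h.
Outlet amounts (n = n₀ + ν ξ):
  A: 155.2 − 1(75.43) = 79.77
  B: 0 + 1(75.43) = 75.43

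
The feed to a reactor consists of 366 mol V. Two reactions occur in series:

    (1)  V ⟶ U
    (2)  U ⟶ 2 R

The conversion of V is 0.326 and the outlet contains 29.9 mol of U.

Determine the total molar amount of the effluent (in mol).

455 mol

Conversion of V: V consumed = 1ξ₁ = 0.326 × 366 → ξ₁ = 119.3 mol.
U balance: n_U = 0 + 1ξ₁ − 1ξ₂ = 29.9 → ξ₂ = (1·119.3 − 29.9)/1 = 89.42 mol.
Outlet amounts (n = n₀ + Σ ν·ξ):
  V: 366 − 1(119.3) = 246.7
  U: 0 + 1(119.3) − 1(89.42) = 29.9
  R: 0 + 2(89.42) = 178.8
Total out = 246.7 + 29.9 + 178.8 = 455.4 mol.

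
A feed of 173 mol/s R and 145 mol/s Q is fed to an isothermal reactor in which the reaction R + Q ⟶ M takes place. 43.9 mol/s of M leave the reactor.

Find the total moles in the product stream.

For M: n = n₀ + 1ξ → 43.9 = 0 + 1ξ, giving ξ = 43.9 mol/s.
Outlet amounts (n = n₀ + ν ξ):
  R: 173 − 1(43.9) = 129.1
  Q: 145 − 1(43.9) = 101.1
  M: 0 + 1(43.9) = 43.9
Total out = 129.1 + 101.1 + 43.9 = 274.1 mol/s.

274 mol/s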